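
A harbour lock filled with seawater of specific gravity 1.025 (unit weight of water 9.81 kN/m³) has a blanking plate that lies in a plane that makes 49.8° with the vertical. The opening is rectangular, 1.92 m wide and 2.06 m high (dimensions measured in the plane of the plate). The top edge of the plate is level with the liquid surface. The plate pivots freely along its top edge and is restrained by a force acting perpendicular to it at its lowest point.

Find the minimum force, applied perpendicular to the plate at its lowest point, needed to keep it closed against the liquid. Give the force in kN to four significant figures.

P ≈ 17.63 kN

γ = 1.025 × 9.81 = 10.05525 kN/m³.
The plate makes 49.8° with the vertical, i.e. θ = 90° − 49.8° = 40.2° to the horizontal. Measuring y along the incline from the free-surface line, vertical depth h = y·sinθ with sinθ = 0.645458.
The centroid lies 2.06/2 = 1.03 m below the top edge, so y_c = 1.03 m and h_c = 1.03 × 0.645458 = 0.664822 m.
A = 1.92 × 2.06 = 3.9552 m².
Resultant F = γ·h_c·A = 10.05525 × 0.664822 × 3.9552 = 26.4403 kN.
I_c = b·h³/12 = 1.92 × 2.06³/12 = 1.39869 m⁴.
Centre of pressure: y_p = y_c + I_c/(y_c·A) = 1.03 + 1.39869/(1.03 × 3.9552) = 1.03 + 0.343333 = 1.37333 m along the plane.
The resultant acts 1.03 + 0.343333 = 1.37333 m (along the plate) below the hinge at the top edge, so the moment about the hinge is M = F × 1.37333 = 26.4403 × 1.37333 = 36.3113 kN·m.
A normal force at the bottom, 2.06 m from the hinge, must supply this moment: P = 36.3113/2.06 = 17.6268 kN.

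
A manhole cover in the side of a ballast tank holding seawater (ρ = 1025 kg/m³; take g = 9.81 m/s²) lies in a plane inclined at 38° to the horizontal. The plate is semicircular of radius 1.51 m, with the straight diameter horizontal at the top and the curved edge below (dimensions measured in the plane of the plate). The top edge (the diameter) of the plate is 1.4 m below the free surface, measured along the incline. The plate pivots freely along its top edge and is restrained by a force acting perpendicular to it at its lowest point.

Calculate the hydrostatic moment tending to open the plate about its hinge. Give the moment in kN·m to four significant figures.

M ≈ 32.53 kN·m

γ = ρg = 1025 × 9.81 / 1000 = 10.05525 kN/m³.
Let θ = 38° be the plate's angle to the horizontal; measure y along the incline from where the plane meets the free surface. Vertical depth h = y·sinθ with sinθ = 0.615661.
The centroid of a semicircle lies 4r/(3π) = 0.640864 m from the diameter, here below the top edge, so y_c = 1.4 + 0.640864 = 2.04086 m and h_c = 2.04086 × 0.615661 = 1.25648 m.
A = πr²/2 = π × 1.51²/2 = 3.58157 m².
Resultant F = γ·h_c·A = 10.05525 × 1.25648 × 3.58157 = 45.2503 kN.
I_c = (π/8 − 8/(9π))·r⁴ = 0.109757 × 1.51⁴ = 0.570611 m⁴.
Centre of pressure: y_p = y_c + I_c/(y_c·A) = 2.04086 + 0.570611/(2.04086 × 3.58157) = 2.04086 + 0.0780645 = 2.11892 m along the plane.
The resultant acts 0.640864 + 0.0780645 = 0.718928 m (along the plate) below the hinge at the top edge, so the moment about the hinge is M = F × 0.718928 = 45.2503 × 0.718928 = 32.5317 kN·m.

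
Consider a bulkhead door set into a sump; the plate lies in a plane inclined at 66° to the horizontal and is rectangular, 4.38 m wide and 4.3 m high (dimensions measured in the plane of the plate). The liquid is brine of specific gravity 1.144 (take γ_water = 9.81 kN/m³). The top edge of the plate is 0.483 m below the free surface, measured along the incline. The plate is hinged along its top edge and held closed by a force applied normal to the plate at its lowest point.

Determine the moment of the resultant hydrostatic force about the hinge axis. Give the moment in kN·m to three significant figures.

γ = 1.144 × 9.81 = 11.22264 kN/m³.
Let θ = 66° be the plate's angle to the horizontal; measure y along the incline from where the plane meets the free surface. Vertical depth h = y·sinθ with sinθ = 0.913545.
The centroid lies 4.3/2 = 2.15 m below the top edge, so y_c = 0.483 + 2.15 = 2.633 m and h_c = 2.633 × 0.913545 = 2.40536 m.
A = 4.38 × 4.3 = 18.834 m².
Resultant F = γ·h_c·A = 11.22264 × 2.40536 × 18.834 = 508.414 kN.
I_c = b·h³/12 = 4.38 × 4.3³/12 = 29.0201 m⁴.
Centre of pressure: y_p = y_c + I_c/(y_c·A) = 2.633 + 29.0201/(2.633 × 18.834) = 2.633 + 0.585202 = 3.2182 m along the plane.
The resultant acts 2.15 + 0.585202 = 2.7352 m (along the plate) below the hinge at the top edge, so the moment about the hinge is M = F × 2.7352 = 508.414 × 2.7352 = 1390.61 kN·m.

M ≈ 1390 kN·m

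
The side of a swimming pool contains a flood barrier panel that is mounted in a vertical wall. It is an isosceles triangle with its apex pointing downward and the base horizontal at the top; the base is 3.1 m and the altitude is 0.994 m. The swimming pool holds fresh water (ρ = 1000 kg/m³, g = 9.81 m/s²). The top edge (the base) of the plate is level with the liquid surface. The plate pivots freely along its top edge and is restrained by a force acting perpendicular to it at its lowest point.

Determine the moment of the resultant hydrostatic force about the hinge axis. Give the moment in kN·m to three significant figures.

γ = ρg = 1000 × 9.81 = 9810 N/m³ = 9.81 kN/m³.
With the apex down, the centroid sits h/3 = 0.994/3 = 0.331333 m below the base (the top edge), so the centroid depth is h_c = 0.331333 m.
A = ½ × 3.1 × 0.994 = 1.5407 m².
Resultant F = γ·h_c·A = 9.81 × 0.331333 × 1.5407 = 5.00786 kN.
I_c = b·h³/36 = 3.1 × 0.994³/36 = 0.0845704 m⁴.
Centre of pressure: y_p = y_c + I_c/(y_c·A) = 0.331333 + 0.0845704/(0.331333 × 1.5407) = 0.331333 + 0.165667 = 0.497 m along the plane.
The resultant acts 0.331333 + 0.165667 = 0.497 m (along the plate) below the hinge at the top edge, so the moment about the hinge is M = F × 0.497 = 5.00786 × 0.497 = 2.48891 kN·m.

M ≈ 2.49 kN·m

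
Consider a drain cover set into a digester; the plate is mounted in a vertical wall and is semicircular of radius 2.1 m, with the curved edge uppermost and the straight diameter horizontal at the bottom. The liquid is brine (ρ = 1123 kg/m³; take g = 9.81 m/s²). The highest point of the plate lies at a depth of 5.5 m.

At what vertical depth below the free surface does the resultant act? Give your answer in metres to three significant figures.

h_p = 6.75 m

γ = ρg = 1123 × 9.81 / 1000 = 11.01663 kN/m³.
The centroid lies 4r/(3π) = 0.891268 m above the diameter, so r − 4r/(3π) = 2.1 − 0.891268 = 1.20873 m below the topmost point, so the centroid depth is h_c = 5.5 + 1.20873 = 6.70873 m.
A = πr²/2 = π × 2.1²/2 = 6.92721 m².
Resultant F = γ·h_c·A = 11.01663 × 6.70873 × 6.92721 = 511.973 kN.
I_c = (π/8 − 8/(9π))·r⁴ = 0.109757 × 2.1⁴ = 2.13457 m⁴.
Centre of pressure: y_p = y_c + I_c/(y_c·A) = 6.70873 + 2.13457/(6.70873 × 6.92721) = 6.70873 + 0.0459316 = 6.75466 m along the plane.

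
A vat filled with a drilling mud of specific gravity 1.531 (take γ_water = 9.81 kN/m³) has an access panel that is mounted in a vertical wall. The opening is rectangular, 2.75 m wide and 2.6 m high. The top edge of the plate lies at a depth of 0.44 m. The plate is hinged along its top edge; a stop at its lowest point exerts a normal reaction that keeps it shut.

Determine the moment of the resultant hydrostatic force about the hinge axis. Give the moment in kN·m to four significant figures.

γ = 1.531 × 9.81 = 15.01911 kN/m³.
The centroid lies 2.6/2 = 1.3 m below the top edge, so the centroid depth is h_c = 0.44 + 1.3 = 1.74 m.
A = 2.75 × 2.6 = 7.15 m².
Resultant F = γ·h_c·A = 15.01911 × 1.74 × 7.15 = 186.853 kN.
I_c = b·h³/12 = 2.75 × 2.6³/12 = 4.02783 m⁴.
Centre of pressure: y_p = y_c + I_c/(y_c·A) = 1.74 + 4.02783/(1.74 × 7.15) = 1.74 + 0.323755 = 2.06376 m along the plane.
The resultant acts 1.3 + 0.323755 = 1.62376 m (along the plate) below the hinge at the top edge, so the moment about the hinge is M = F × 1.62376 = 186.853 × 1.62376 = 303.404 kN·m.

M ≈ 303.4 kN·m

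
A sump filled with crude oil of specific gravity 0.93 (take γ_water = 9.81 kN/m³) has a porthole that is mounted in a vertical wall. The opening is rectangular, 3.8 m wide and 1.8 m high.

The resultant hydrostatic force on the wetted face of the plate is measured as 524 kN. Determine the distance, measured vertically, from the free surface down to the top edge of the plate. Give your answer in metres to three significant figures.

γ = 0.93 × 9.81 = 9.1233 kN/m³.
A = 3.8 × 1.8 = 6.84 m².
From F = γ·h_c·A, the centroid depth is h_c = 524/(9.1233 × 6.84) = 8.39698 m.
The centroid lies 1.8/2 = 0.9 m below the top edge, so the top edge sits at h_top = 8.39698 − 0.9 = 7.49698 m below the surface.

d_top ≈ 7.50 m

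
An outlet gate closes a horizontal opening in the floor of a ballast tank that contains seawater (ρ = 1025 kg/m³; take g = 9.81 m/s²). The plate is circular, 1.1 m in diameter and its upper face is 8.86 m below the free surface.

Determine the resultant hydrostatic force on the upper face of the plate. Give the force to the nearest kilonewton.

γ = ρg = 1025 × 9.81 / 1000 = 10.05525 kN/m³.
The plate is horizontal, so pressure is uniform at p = γ·h = 10.05525 × 8.86 = 89.0895 kN/m².
A = π(0.55)² = 0.950332 m².
F = p·A = 89.0895 × 0.950332 = 84.6646 kN.

F ≈ 85 kN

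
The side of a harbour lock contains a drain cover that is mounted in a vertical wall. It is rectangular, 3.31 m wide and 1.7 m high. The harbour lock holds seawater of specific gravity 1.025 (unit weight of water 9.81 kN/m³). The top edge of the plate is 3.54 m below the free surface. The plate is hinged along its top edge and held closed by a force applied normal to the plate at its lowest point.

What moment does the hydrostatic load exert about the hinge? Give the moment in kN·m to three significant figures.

M ≈ 225 kN·m

γ = 1.025 × 9.81 = 10.05525 kN/m³.
The centroid lies 1.7/2 = 0.85 m below the top edge, so the centroid depth is h_c = 3.54 + 0.85 = 4.39 m.
A = 3.31 × 1.7 = 5.627 m².
Resultant F = γ·h_c·A = 10.05525 × 4.39 × 5.627 = 248.39 kN.
I_c = b·h³/12 = 3.31 × 1.7³/12 = 1.35517 m⁴.
Centre of pressure: y_p = y_c + I_c/(y_c·A) = 4.39 + 1.35517/(4.39 × 5.627) = 4.39 + 0.0548596 = 4.44486 m along the plane.
The resultant acts 0.85 + 0.0548596 = 0.90486 m (along the plate) below the hinge at the top edge, so the moment about the hinge is M = F × 0.90486 = 248.39 × 0.90486 = 224.758 kN·m.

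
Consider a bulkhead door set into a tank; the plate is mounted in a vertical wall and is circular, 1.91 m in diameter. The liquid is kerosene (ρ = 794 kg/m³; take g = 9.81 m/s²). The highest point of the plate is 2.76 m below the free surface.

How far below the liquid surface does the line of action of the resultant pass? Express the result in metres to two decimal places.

h_p = 3.78 m

γ = ρg = 794 × 9.81 / 1000 = 7.78914 kN/m³.
The centroid is at the centre, 0.955 m below the top of the plate, so the centroid depth is h_c = 2.76 + 0.955 = 3.715 m.
A = π(0.955)² = 2.86521 m².
Resultant F = γ·h_c·A = 7.78914 × 3.715 × 2.86521 = 82.9096 kN.
I_c = πr⁴/4 = π × 0.955⁴/4 = 0.653286 m⁴.
Centre of pressure: y_p = y_c + I_c/(y_c·A) = 3.715 + 0.653286/(3.715 × 2.86521) = 3.715 + 0.0613745 = 3.77637 m along the plane.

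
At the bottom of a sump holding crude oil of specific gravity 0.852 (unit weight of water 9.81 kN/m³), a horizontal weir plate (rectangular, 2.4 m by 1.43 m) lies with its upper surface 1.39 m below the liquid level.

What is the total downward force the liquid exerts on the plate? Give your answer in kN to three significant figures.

F ≈ 39.9 kN

γ = 0.852 × 9.81 = 8.35812 kN/m³.
The plate is horizontal, so pressure is uniform at p = γ·h = 8.35812 × 1.39 = 11.6178 kN/m².
A = 2.4 × 1.43 = 3.432 m².
F = p·A = 11.6178 × 3.432 = 39.8723 kN.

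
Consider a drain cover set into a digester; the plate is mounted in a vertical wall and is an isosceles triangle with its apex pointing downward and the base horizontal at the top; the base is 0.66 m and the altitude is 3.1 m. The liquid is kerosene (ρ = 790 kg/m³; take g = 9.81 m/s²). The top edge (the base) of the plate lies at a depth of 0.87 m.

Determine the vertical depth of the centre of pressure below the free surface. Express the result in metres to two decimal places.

h_p = 2.18 m

γ = ρg = 790 × 9.81 / 1000 = 7.7499 kN/m³.
With the apex down, the centroid sits h/3 = 3.1/3 = 1.03333 m below the base (the top edge), so the centroid depth is h_c = 0.87 + 1.03333 = 1.90333 m.
A = ½ × 0.66 × 3.1 = 1.023 m².
Resultant F = γ·h_c·A = 7.7499 × 1.90333 × 1.023 = 15.0899 kN.
I_c = b·h³/36 = 0.66 × 3.1³/36 = 0.546168 m⁴.
Centre of pressure: y_p = y_c + I_c/(y_c·A) = 1.90333 + 0.546168/(1.90333 × 1.023) = 1.90333 + 0.280502 = 2.18383 m along the plane.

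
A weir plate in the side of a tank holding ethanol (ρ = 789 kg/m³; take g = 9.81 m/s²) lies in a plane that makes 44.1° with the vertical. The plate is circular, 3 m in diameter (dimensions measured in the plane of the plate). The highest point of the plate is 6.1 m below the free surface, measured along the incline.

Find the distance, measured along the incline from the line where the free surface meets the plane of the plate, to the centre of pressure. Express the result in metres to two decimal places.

γ = ρg = 789 × 9.81 / 1000 = 7.74009 kN/m³.
The plate makes 44.1° with the vertical, i.e. θ = 90° − 44.1° = 45.9° to the horizontal. Measuring y along the incline from the free-surface line, vertical depth h = y·sinθ with sinθ = 0.718126.
The centroid is at the centre, 1.5 m below the top of the plate, so y_c = 6.1 + 1.5 = 7.6 m and h_c = 7.6 × 0.718126 = 5.45776 m.
A = π(1.5)² = 7.06858 m².
Resultant F = γ·h_c·A = 7.74009 × 5.45776 × 7.06858 = 298.602 kN.
I_c = πr⁴/4 = π × 1.5⁴/4 = 3.97608 m⁴.
Centre of pressure: y_p = y_c + I_c/(y_c·A) = 7.6 + 3.97608/(7.6 × 7.06858) = 7.6 + 0.0740132 = 7.67401 m along the plane.

y_p = 7.67 m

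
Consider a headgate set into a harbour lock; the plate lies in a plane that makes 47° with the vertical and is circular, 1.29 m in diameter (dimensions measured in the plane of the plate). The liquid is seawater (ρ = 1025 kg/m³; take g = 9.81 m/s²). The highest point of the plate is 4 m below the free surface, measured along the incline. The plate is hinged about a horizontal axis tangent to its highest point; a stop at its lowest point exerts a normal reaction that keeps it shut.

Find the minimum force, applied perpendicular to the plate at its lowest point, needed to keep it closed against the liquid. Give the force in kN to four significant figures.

P ≈ 21.54 kN

γ = ρg = 1025 × 9.81 / 1000 = 10.05525 kN/m³.
The plate makes 47° with the vertical, i.e. θ = 90° − 47° = 43° to the horizontal. Measuring y along the incline from the free-surface line, vertical depth h = y·sinθ with sinθ = 0.681998.
The centroid is at the centre, 0.645 m below the top of the plate, so y_c = 4 + 0.645 = 4.645 m and h_c = 4.645 × 0.681998 = 3.16788 m.
A = π(0.645)² = 1.30698 m².
Resultant F = γ·h_c·A = 10.05525 × 3.16788 × 1.30698 = 41.6323 kN.
I_c = πr⁴/4 = π × 0.645⁴/4 = 0.135934 m⁴.
Centre of pressure: y_p = y_c + I_c/(y_c·A) = 4.645 + 0.135934/(4.645 × 1.30698) = 4.645 + 0.022391 = 4.66739 m along the plane.
The resultant acts 0.645 + 0.022391 = 0.667391 m (along the plate) below the hinge at the top edge, so the moment about the hinge is M = F × 0.667391 = 41.6323 × 0.667391 = 27.785 kN·m.
A normal force at the bottom, 1.29 m from the hinge, must supply this moment: P = 27.785/1.29 = 21.5388 kN.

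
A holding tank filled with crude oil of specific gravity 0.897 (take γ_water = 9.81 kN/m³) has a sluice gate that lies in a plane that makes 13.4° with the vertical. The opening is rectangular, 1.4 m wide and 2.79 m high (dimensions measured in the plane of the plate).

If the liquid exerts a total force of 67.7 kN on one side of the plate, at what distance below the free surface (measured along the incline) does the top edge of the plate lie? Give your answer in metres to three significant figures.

γ = 0.897 × 9.81 = 8.79957 kN/m³.
A = 1.4 × 2.79 = 3.906 m².
From F = γ·h_c·A, the centroid depth is h_c = 67.7/(8.79957 × 3.906) = 1.96968 m.
The plate makes 13.4° with the vertical, i.e. θ = 90° − 13.4° = 76.6° to the horizontal. Measuring y along the incline from the free-surface line, vertical depth h = y·sinθ with sinθ = 0.972776.
Along the incline, y_c = h_c/sinθ = 1.96968/0.972776 = 2.0248 m.
The centroid lies 2.79/2 = 1.395 m below the top edge, so the top edge sits at y_top = 2.0248 − 1.395 = 0.6298 m along the incline.

y_top ≈ 0.630 m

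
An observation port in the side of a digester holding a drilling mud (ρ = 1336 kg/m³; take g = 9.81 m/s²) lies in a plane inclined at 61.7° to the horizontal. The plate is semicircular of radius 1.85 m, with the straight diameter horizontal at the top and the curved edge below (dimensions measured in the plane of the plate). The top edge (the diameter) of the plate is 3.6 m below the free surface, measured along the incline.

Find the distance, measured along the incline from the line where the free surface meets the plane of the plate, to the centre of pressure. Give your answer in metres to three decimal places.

y_p = 4.440 m

γ = ρg = 1336 × 9.81 / 1000 = 13.10616 kN/m³.
Let θ = 61.7° be the plate's angle to the horizontal; measure y along the incline from where the plane meets the free surface. Vertical depth h = y·sinθ with sinθ = 0.880477.
The centroid of a semicircle lies 4r/(3π) = 0.785164 m from the diameter, here below the top edge, so y_c = 3.6 + 0.785164 = 4.38516 m and h_c = 4.38516 × 0.880477 = 3.86103 m.
A = πr²/2 = π × 1.85²/2 = 5.37605 m².
Resultant F = γ·h_c·A = 13.10616 × 3.86103 × 5.37605 = 272.046 kN.
I_c = (π/8 − 8/(9π))·r⁴ = 0.109757 × 1.85⁴ = 1.28564 m⁴.
Centre of pressure: y_p = y_c + I_c/(y_c·A) = 4.38516 + 1.28564/(4.38516 × 5.37605) = 4.38516 + 0.0545344 = 4.43969 m along the plane.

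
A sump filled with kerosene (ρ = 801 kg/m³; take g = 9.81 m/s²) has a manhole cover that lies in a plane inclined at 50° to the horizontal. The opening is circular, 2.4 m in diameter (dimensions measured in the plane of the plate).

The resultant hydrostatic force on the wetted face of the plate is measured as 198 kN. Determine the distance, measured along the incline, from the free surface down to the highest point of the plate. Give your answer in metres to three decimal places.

y_top ≈ 6.071 m

γ = ρg = 801 × 9.81 / 1000 = 7.85781 kN/m³.
A = π(1.2)² = 4.52389 m².
From F = γ·h_c·A, the centroid depth is h_c = 198/(7.85781 × 4.52389) = 5.56995 m.
Let θ = 50° be the plate's angle to the horizontal; measure y along the incline from where the plane meets the free surface. Vertical depth h = y·sinθ with sinθ = 0.766044.
Along the incline, y_c = h_c/sinθ = 5.56995/0.766044 = 7.27106 m.
The centroid is at the centre, 1.2 m below the top of the plate, so the highest point sits at y_top = 7.27106 − 1.2 = 6.07106 m along the incline.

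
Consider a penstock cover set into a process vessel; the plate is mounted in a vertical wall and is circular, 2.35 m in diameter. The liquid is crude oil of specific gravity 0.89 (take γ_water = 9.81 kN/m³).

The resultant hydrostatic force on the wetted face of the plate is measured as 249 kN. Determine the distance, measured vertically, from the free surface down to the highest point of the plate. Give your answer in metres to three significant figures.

d_top ≈ 5.40 m

γ = 0.89 × 9.81 = 8.7309 kN/m³.
A = π(1.175)² = 4.33736 m².
From F = γ·h_c·A, the centroid depth is h_c = 249/(8.7309 × 4.33736) = 6.57529 m.
The centroid is at the centre, 1.175 m below the top of the plate, so the highest point sits at h_top = 6.57529 − 1.175 = 5.40029 m below the surface.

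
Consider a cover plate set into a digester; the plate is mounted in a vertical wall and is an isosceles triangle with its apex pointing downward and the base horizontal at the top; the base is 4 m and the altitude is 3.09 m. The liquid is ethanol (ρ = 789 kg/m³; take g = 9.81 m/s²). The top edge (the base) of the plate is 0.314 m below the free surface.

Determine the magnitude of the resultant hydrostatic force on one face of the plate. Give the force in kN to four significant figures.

F ≈ 64.29 kN

γ = ρg = 789 × 9.81 / 1000 = 7.74009 kN/m³.
With the apex down, the centroid sits h/3 = 3.09/3 = 1.03 m below the base (the top edge), so the centroid depth is h_c = 0.314 + 1.03 = 1.344 m.
A = ½ × 4 × 3.09 = 6.18 m².
Resultant F = γ·h_c·A = 7.74009 × 1.344 × 6.18 = 64.2886 kN.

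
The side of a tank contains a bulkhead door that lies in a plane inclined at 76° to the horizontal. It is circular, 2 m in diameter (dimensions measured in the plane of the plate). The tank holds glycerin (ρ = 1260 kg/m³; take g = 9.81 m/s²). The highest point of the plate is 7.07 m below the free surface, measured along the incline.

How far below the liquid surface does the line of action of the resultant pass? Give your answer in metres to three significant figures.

γ = ρg = 1260 × 9.81 / 1000 = 12.3606 kN/m³.
Let θ = 76° be the plate's angle to the horizontal; measure y along the incline from where the plane meets the free surface. Vertical depth h = y·sinθ with sinθ = 0.970296.
The centroid is at the centre, 1 m below the top of the plate, so y_c = 7.07 + 1 = 8.07 m and h_c = 8.07 × 0.970296 = 7.83029 m.
A = π(1)² = 3.14159 m².
Resultant F = γ·h_c·A = 12.3606 × 7.83029 × 3.14159 = 304.065 kN.
I_c = πr⁴/4 = π × 1⁴/4 = 0.785398 m⁴.
Centre of pressure: y_p = y_c + I_c/(y_c·A) = 8.07 + 0.785398/(8.07 × 3.14159) = 8.07 + 0.030979 = 8.10098 m along the plane.
Vertically, h_p = y_p·sinθ = 8.10098 × 0.970296 = 7.86035 m.

h_p = 7.86 m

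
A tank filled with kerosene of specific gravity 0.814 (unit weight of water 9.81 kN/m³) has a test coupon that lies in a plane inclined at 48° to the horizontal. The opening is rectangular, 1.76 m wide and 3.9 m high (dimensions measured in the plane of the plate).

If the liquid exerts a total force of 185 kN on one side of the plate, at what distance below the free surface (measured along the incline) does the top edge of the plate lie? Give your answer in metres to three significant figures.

γ = 0.814 × 9.81 = 7.98534 kN/m³.
A = 1.76 × 3.9 = 6.864 m².
From F = γ·h_c·A, the centroid depth is h_c = 185/(7.98534 × 6.864) = 3.37521 m.
Let θ = 48° be the plate's angle to the horizontal; measure y along the incline from where the plane meets the free surface. Vertical depth h = y·sinθ with sinθ = 0.743145.
Along the incline, y_c = h_c/sinθ = 3.37521/0.743145 = 4.54179 m.
The centroid lies 3.9/2 = 1.95 m below the top edge, so the top edge sits at y_top = 4.54179 − 1.95 = 2.59179 m along the incline.

y_top ≈ 2.59 m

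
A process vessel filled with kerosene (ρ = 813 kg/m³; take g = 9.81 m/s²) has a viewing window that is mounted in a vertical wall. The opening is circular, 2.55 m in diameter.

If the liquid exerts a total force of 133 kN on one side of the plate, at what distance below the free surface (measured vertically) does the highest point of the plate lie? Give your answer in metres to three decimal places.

d_top ≈ 1.990 m

γ = ρg = 813 × 9.81 / 1000 = 7.97553 kN/m³.
A = π(1.275)² = 5.10705 m².
From F = γ·h_c·A, the centroid depth is h_c = 133/(7.97553 × 5.10705) = 3.26529 m.
The centroid is at the centre, 1.275 m below the top of the plate, so the highest point sits at h_top = 3.26529 − 1.275 = 1.99029 m below the surface.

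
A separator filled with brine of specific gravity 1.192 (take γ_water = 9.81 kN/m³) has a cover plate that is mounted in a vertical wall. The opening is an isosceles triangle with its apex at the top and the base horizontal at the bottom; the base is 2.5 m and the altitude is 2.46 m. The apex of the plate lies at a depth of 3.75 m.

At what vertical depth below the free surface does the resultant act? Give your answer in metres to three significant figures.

γ = 1.192 × 9.81 = 11.69352 kN/m³.
With the apex up, the centroid sits 2h/3 = 2 × 2.46/3 = 1.64 m below the apex, so the centroid depth is h_c = 3.75 + 1.64 = 5.39 m.
A = ½ × 2.5 × 2.46 = 3.075 m².
Resultant F = γ·h_c·A = 11.69352 × 5.39 × 3.075 = 193.811 kN.
I_c = b·h³/36 = 2.5 × 2.46³/36 = 1.03381 m⁴.
Centre of pressure: y_p = y_c + I_c/(y_c·A) = 5.39 + 1.03381/(5.39 × 3.075) = 5.39 + 0.0623745 = 5.45237 m along the plane.

h_p = 5.45 m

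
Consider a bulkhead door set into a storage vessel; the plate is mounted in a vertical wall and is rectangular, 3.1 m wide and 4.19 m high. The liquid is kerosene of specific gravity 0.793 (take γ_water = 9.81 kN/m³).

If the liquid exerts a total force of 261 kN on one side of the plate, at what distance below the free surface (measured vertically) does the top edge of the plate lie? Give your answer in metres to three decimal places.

d_top ≈ 0.488 m

γ = 0.793 × 9.81 = 7.77933 kN/m³.
A = 3.1 × 4.19 = 12.989 m².
From F = γ·h_c·A, the centroid depth is h_c = 261/(7.77933 × 12.989) = 2.58299 m.
The centroid lies 4.19/2 = 2.095 m below the top edge, so the top edge sits at h_top = 2.58299 − 2.095 = 0.48799 m below the surface.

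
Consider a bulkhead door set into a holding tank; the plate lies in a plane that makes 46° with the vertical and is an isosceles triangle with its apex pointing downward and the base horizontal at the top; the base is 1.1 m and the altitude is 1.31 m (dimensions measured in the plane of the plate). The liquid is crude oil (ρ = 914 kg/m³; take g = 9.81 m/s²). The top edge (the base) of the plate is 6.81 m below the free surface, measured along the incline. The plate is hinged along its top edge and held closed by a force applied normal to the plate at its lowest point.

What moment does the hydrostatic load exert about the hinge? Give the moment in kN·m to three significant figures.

γ = ρg = 914 × 9.81 / 1000 = 8.96634 kN/m³.
The plate makes 46° with the vertical, i.e. θ = 90° − 46° = 44° to the horizontal. Measuring y along the incline from the free-surface line, vertical depth h = y·sinθ with sinθ = 0.694658.
With the apex down, the centroid sits h/3 = 1.31/3 = 0.436667 m below the base (the top edge), so y_c = 6.81 + 0.436667 = 7.24667 m and h_c = 7.24667 × 0.694658 = 5.03396 m.
A = ½ × 1.1 × 1.31 = 0.7205 m².
Resultant F = γ·h_c·A = 8.96634 × 5.03396 × 0.7205 = 32.5206 kN.
I_c = b·h³/36 = 1.1 × 1.31³/36 = 0.0686917 m⁴.
Centre of pressure: y_p = y_c + I_c/(y_c·A) = 7.24667 + 0.0686917/(7.24667 × 0.7205) = 7.24667 + 0.0131562 = 7.25983 m along the plane.
The resultant acts 0.436667 + 0.0131562 = 0.449823 m (along the plate) below the hinge at the top edge, so the moment about the hinge is M = F × 0.449823 = 32.5206 × 0.449823 = 14.6285 kN·m.

M ≈ 14.6 kN·m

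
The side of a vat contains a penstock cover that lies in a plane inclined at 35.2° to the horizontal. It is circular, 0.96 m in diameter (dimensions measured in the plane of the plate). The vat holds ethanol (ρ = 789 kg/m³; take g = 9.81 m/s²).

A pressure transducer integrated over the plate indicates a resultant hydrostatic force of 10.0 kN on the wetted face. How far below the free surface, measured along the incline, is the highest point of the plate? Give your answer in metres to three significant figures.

γ = ρg = 789 × 9.81 / 1000 = 7.74009 kN/m³.
A = π(0.48)² = 0.723823 m².
From F = γ·h_c·A, the centroid depth is h_c = 10.0/(7.74009 × 0.723823) = 1.78493 m.
Let θ = 35.2° be the plate's angle to the horizontal; measure y along the incline from where the plane meets the free surface. Vertical depth h = y·sinθ with sinθ = 0.576432.
Along the incline, y_c = h_c/sinθ = 1.78493/0.576432 = 3.09651 m.
The centroid is at the centre, 0.48 m below the top of the plate, so the highest point sits at y_top = 3.09651 − 0.48 = 2.61651 m along the incline.

y_top ≈ 2.62 m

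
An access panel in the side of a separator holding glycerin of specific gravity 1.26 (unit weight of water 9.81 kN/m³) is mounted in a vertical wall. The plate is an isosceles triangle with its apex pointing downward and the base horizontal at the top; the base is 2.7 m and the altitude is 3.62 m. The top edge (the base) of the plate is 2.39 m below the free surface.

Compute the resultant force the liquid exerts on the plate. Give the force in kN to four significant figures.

γ = 1.26 × 9.81 = 12.3606 kN/m³.
With the apex down, the centroid sits h/3 = 3.62/3 = 1.20667 m below the base (the top edge), so the centroid depth is h_c = 2.39 + 1.20667 = 3.59667 m.
A = ½ × 2.7 × 3.62 = 4.887 m².
Resultant F = γ·h_c·A = 12.3606 × 3.59667 × 4.887 = 217.261 kN.

F ≈ 217.3 kN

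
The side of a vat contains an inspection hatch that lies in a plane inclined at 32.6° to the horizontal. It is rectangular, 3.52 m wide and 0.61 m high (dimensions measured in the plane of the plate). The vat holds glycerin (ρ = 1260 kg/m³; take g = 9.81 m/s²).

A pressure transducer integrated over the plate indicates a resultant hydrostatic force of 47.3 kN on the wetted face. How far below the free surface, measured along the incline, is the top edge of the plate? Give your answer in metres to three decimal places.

y_top ≈ 3.003 m

γ = ρg = 1260 × 9.81 / 1000 = 12.3606 kN/m³.
A = 3.52 × 0.61 = 2.1472 m².
From F = γ·h_c·A, the centroid depth is h_c = 47.3/(12.3606 × 2.1472) = 1.78217 m.
Let θ = 32.6° be the plate's angle to the horizontal; measure y along the incline from where the plane meets the free surface. Vertical depth h = y·sinθ with sinθ = 0.538771.
Along the incline, y_c = h_c/sinθ = 1.78217/0.538771 = 3.30784 m.
The centroid lies 0.61/2 = 0.305 m below the top edge, so the top edge sits at y_top = 3.30784 − 0.305 = 3.00284 m along the incline.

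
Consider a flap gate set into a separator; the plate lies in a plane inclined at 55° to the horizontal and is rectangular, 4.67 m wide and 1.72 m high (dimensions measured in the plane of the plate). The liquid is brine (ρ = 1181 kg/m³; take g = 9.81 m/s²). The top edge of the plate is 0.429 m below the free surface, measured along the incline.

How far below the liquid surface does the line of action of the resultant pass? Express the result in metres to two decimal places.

γ = ρg = 1181 × 9.81 / 1000 = 11.58561 kN/m³.
Let θ = 55° be the plate's angle to the horizontal; measure y along the incline from where the plane meets the free surface. Vertical depth h = y·sinθ with sinθ = 0.819152.
The centroid lies 1.72/2 = 0.86 m below the top edge, so y_c = 0.429 + 0.86 = 1.289 m and h_c = 1.289 × 0.819152 = 1.05589 m.
A = 4.67 × 1.72 = 8.0324 m².
Resultant F = γ·h_c·A = 11.58561 × 1.05589 × 8.0324 = 98.2614 kN.
I_c = b·h³/12 = 4.67 × 1.72³/12 = 1.98025 m⁴.
Centre of pressure: y_p = y_c + I_c/(y_c·A) = 1.289 + 1.98025/(1.289 × 8.0324) = 1.289 + 0.191259 = 1.48026 m along the plane.
Vertically, h_p = y_p·sinθ = 1.48026 × 0.819152 = 1.21256 m.

h_p = 1.21 m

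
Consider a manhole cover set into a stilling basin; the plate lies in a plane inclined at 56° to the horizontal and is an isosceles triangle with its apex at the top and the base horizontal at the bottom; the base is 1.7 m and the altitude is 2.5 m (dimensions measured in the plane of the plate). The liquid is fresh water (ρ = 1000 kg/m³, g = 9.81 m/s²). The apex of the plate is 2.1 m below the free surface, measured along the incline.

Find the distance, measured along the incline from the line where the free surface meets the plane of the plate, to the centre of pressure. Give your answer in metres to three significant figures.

γ = ρg = 1000 × 9.81 = 9810 N/m³ = 9.81 kN/m³.
Let θ = 56° be the plate's angle to the horizontal; measure y along the incline from where the plane meets the free surface. Vertical depth h = y·sinθ with sinθ = 0.829038.
With the apex up, the centroid sits 2h/3 = 2 × 2.5/3 = 1.66667 m below the apex, so y_c = 2.1 + 1.66667 = 3.76667 m and h_c = 3.76667 × 0.829038 = 3.12271 m.
A = ½ × 1.7 × 2.5 = 2.125 m².
Resultant F = γ·h_c·A = 9.81 × 3.12271 × 2.125 = 65.0968 kN.
I_c = b·h³/36 = 1.7 × 2.5³/36 = 0.737847 m⁴.
Centre of pressure: y_p = y_c + I_c/(y_c·A) = 3.76667 + 0.737847/(3.76667 × 2.125) = 3.76667 + 0.0921828 = 3.85885 m along the plane.

y_p = 3.86 m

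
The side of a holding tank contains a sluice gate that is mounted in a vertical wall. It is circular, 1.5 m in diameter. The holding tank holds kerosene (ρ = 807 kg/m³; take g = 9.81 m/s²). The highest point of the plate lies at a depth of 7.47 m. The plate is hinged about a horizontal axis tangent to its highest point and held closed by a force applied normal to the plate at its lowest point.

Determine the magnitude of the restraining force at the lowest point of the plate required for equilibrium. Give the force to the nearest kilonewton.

γ = ρg = 807 × 9.81 / 1000 = 7.91667 kN/m³.
The centroid is at the centre, 0.75 m below the top of the plate, so the centroid depth is h_c = 7.47 + 0.75 = 8.22 m.
A = π(0.75)² = 1.76715 m².
Resultant F = γ·h_c·A = 7.91667 × 8.22 × 1.76715 = 114.997 kN.
I_c = πr⁴/4 = π × 0.75⁴/4 = 0.248505 m⁴.
Centre of pressure: y_p = y_c + I_c/(y_c·A) = 8.22 + 0.248505/(8.22 × 1.76715) = 8.22 + 0.0171076 = 8.23711 m along the plane.
The resultant acts 0.75 + 0.0171076 = 0.767108 m (along the plate) below the hinge at the top edge, so the moment about the hinge is M = F × 0.767108 = 114.997 × 0.767108 = 88.2151 kN·m.
A normal force at the bottom, 1.5 m from the hinge, must supply this moment: P = 88.2151/1.5 = 58.8101 kN.

P ≈ 59 kN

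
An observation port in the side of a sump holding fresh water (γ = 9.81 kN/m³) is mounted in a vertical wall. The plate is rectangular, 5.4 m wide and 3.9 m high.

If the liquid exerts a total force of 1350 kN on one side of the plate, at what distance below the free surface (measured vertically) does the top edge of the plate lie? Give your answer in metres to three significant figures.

d_top ≈ 4.58 m

γ = 9.81 kN/m³.
A = 5.4 × 3.9 = 21.06 m².
From F = γ·h_c·A, the centroid depth is h_c = 1350/(9.81 × 21.06) = 6.53441 m.
The centroid lies 3.9/2 = 1.95 m below the top edge, so the top edge sits at h_top = 6.53441 − 1.95 = 4.58441 m below the surface.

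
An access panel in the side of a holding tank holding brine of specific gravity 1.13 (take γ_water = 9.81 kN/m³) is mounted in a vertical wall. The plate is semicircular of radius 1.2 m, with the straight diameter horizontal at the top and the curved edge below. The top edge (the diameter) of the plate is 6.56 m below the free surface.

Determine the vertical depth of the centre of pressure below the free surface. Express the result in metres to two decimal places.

γ = 1.13 × 9.81 = 11.0853 kN/m³.
The centroid of a semicircle lies 4r/(3π) = 0.509296 m from the diameter, here below the top edge, so the centroid depth is h_c = 6.56 + 0.509296 = 7.0693 m.
A = πr²/2 = π × 1.2²/2 = 2.26195 m².
Resultant F = γ·h_c·A = 11.0853 × 7.0693 × 2.26195 = 177.258 kN.
I_c = (π/8 − 8/(9π))·r⁴ = 0.109757 × 1.2⁴ = 0.227592 m⁴.
Centre of pressure: y_p = y_c + I_c/(y_c·A) = 7.0693 + 0.227592/(7.0693 × 2.26195) = 7.0693 + 0.014233 = 7.08353 m along the plane.

h_p = 7.08 m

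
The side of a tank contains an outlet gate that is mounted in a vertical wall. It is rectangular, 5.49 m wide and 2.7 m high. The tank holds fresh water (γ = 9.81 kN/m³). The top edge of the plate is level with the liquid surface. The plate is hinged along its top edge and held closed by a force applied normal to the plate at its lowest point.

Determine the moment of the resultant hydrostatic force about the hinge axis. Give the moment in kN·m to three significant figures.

M ≈ 353 kN·m

γ = 9.81 kN/m³.
The centroid lies 2.7/2 = 1.35 m below the top edge, so the centroid depth is h_c = 1.35 m.
A = 5.49 × 2.7 = 14.823 m².
Resultant F = γ·h_c·A = 9.81 × 1.35 × 14.823 = 196.308 kN.
I_c = b·h³/12 = 5.49 × 2.7³/12 = 9.00497 m⁴.
Centre of pressure: y_p = y_c + I_c/(y_c·A) = 1.35 + 9.00497/(1.35 × 14.823) = 1.35 + 0.45 = 1.8 m along the plane.
The resultant acts 1.35 + 0.45 = 1.8 m (along the plate) below the hinge at the top edge, so the moment about the hinge is M = F × 1.8 = 196.308 × 1.8 = 353.354 kN·m.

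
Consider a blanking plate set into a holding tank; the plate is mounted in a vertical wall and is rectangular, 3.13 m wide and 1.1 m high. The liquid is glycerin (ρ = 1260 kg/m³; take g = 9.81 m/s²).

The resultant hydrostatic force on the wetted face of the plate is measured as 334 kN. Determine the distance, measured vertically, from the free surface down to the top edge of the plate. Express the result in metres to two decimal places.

d_top ≈ 7.30 m

γ = ρg = 1260 × 9.81 / 1000 = 12.3606 kN/m³.
A = 3.13 × 1.1 = 3.443 m².
From F = γ·h_c·A, the centroid depth is h_c = 334/(12.3606 × 3.443) = 7.8482 m.
The centroid lies 1.1/2 = 0.55 m below the top edge, so the top edge sits at h_top = 7.8482 − 0.55 = 7.2982 m below the surface.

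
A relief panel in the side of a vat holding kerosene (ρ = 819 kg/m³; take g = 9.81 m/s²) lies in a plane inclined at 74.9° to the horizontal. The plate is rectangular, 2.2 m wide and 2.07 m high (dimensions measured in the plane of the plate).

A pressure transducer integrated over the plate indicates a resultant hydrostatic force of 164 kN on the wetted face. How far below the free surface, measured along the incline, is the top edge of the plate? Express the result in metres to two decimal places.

γ = ρg = 819 × 9.81 / 1000 = 8.03439 kN/m³.
A = 2.2 × 2.07 = 4.554 m².
From F = γ·h_c·A, the centroid depth is h_c = 164/(8.03439 × 4.554) = 4.48227 m.
Let θ = 74.9° be the plate's angle to the horizontal; measure y along the incline from where the plane meets the free surface. Vertical depth h = y·sinθ with sinθ = 0.965473.
Along the incline, y_c = h_c/sinθ = 4.48227/0.965473 = 4.64256 m.
The centroid lies 2.07/2 = 1.035 m below the top edge, so the top edge sits at y_top = 4.64256 − 1.035 = 3.60756 m along the incline.

y_top ≈ 3.61 m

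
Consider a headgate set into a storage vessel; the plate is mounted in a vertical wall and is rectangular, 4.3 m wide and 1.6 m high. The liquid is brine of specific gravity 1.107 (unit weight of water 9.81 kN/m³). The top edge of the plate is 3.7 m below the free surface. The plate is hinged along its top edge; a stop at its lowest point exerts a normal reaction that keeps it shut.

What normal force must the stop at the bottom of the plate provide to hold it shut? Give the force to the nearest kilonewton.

γ = 1.107 × 9.81 = 10.85967 kN/m³.
The centroid lies 1.6/2 = 0.8 m below the top edge, so the centroid depth is h_c = 3.7 + 0.8 = 4.5 m.
A = 4.3 × 1.6 = 6.88 m².
Resultant F = γ·h_c·A = 10.85967 × 4.5 × 6.88 = 336.215 kN.
I_c = b·h³/12 = 4.3 × 1.6³/12 = 1.46773 m⁴.
Centre of pressure: y_p = y_c + I_c/(y_c·A) = 4.5 + 1.46773/(4.5 × 6.88) = 4.5 + 0.0474073 = 4.54741 m along the plane.
The resultant acts 0.8 + 0.0474073 = 0.847407 m (along the plate) below the hinge at the top edge, so the moment about the hinge is M = F × 0.847407 = 336.215 × 0.847407 = 284.911 kN·m.
A normal force at the bottom, 1.6 m from the hinge, must supply this moment: P = 284.911/1.6 = 178.069 kN.

P ≈ 178 kN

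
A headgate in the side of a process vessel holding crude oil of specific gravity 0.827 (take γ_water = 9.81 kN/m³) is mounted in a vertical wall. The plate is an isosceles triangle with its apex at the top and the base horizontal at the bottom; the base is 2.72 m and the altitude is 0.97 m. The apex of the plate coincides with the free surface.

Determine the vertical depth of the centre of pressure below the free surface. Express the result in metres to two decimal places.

γ = 0.827 × 9.81 = 8.11287 kN/m³.
With the apex up, the centroid sits 2h/3 = 2 × 0.97/3 = 0.646667 m below the apex, so the centroid depth is h_c = 0.646667 m.
A = ½ × 2.72 × 0.97 = 1.3192 m².
Resultant F = γ·h_c·A = 8.11287 × 0.646667 × 1.3192 = 6.92095 kN.
I_c = b·h³/36 = 2.72 × 0.97³/36 = 0.0689575 m⁴.
Centre of pressure: y_p = y_c + I_c/(y_c·A) = 0.646667 + 0.0689575/(0.646667 × 1.3192) = 0.646667 + 0.0808333 = 0.7275 m along the plane.

h_p = 0.73 m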